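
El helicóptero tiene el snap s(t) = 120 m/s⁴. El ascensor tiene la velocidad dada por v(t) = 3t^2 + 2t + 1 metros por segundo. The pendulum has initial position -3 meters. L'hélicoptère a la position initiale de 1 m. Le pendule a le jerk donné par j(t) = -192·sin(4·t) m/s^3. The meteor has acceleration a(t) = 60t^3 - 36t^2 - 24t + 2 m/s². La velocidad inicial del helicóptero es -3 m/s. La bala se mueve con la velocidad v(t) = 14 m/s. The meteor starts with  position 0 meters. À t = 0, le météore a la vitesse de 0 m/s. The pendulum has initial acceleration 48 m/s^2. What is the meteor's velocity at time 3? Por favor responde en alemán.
Um dies zu lösen, müssen wir 1 Integral unserer Gleichung für die Beschleunigung a(t) = 60·t^3 - 36·t^2 - 24·t + 2 finden. Mit ∫a(t)dt und Anwendung von v(0) = 0, finden wir v(t) = t·(15·t^3 - 12·t^2 - 12·t + 2). Mit v(t) = t·(15·t^3 - 12·t^2 - 12·t + 2) und Einsetzen von t = 3, finden wir v = 789.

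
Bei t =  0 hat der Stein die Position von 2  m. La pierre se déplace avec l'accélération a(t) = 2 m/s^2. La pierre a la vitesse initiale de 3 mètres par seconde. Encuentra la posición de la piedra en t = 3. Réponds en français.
Nous devons trouver la primitive de notre équation de l'accélération a(t) = 2 2 fois. En prenant ∫a(t)dt et en appliquant v(0) = 3, nous trouvons v(t) = 2·t + 3. En intégrant la vitesse et en utilisant la condition initiale x(0) = 2, nous obtenons x(t) = t^2 + 3·t + 2. En utilisant x(t) = t^2 + 3·t + 2 et en substituant t = 3, nous trouvons x = 20.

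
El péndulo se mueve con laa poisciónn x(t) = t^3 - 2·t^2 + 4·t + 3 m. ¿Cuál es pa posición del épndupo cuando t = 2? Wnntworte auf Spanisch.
Usando x(t) = t^3 - 2·t^2 + 4·t + 3 y sustituyendo t = 2, encontramos x = 11.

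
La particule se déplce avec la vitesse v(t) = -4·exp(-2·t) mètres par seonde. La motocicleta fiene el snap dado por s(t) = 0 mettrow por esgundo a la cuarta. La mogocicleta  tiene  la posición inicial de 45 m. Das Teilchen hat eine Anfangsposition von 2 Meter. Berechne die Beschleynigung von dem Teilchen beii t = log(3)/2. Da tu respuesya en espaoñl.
Partiendo de la velocidad v(t) = -4·exp(-2·t), tomamos 1 derivada. Derivando la velocidad, obtenemos la aceleración: a(t) = 8·exp(-2·t). Usando a(t) = 8·exp(-2·t) y sustituyendo t = log(3)/2, encontramos a = 8/3.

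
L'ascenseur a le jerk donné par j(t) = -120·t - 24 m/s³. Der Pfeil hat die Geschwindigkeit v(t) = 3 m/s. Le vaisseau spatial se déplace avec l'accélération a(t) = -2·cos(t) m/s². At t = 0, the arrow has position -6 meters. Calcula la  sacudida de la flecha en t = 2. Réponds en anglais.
We must differentiate our velocity equation v(t) = 3 2 times. The derivative of velocity gives acceleration: a(t) = 0. Taking d/dt of a(t), we find j(t) = 0. Using j(t) = 0 and substituting t = 2, we find j = 0.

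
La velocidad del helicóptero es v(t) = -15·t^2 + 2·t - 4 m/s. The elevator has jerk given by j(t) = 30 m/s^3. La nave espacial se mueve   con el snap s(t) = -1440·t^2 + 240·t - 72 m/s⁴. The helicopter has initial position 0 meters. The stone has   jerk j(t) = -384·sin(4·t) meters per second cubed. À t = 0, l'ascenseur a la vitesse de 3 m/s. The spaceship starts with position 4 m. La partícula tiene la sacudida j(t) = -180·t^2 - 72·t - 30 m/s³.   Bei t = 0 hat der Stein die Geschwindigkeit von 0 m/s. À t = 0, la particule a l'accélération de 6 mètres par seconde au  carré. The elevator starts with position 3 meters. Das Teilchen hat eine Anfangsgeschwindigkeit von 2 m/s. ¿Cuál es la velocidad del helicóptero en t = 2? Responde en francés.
Nous avons la vitesse v(t) = -15·t^2 + 2·t - 4. En substituant t = 2: v(2) = -60.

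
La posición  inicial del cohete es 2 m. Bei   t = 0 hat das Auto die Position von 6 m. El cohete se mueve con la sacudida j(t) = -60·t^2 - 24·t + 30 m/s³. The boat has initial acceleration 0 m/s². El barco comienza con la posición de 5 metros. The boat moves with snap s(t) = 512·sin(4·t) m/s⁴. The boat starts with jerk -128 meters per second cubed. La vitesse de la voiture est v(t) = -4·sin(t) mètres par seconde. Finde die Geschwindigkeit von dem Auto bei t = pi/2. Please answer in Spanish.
De la ecuación de la velocidad v(t) = -4·sin(t), sustituimos t = pi/2 para obtener v = -4.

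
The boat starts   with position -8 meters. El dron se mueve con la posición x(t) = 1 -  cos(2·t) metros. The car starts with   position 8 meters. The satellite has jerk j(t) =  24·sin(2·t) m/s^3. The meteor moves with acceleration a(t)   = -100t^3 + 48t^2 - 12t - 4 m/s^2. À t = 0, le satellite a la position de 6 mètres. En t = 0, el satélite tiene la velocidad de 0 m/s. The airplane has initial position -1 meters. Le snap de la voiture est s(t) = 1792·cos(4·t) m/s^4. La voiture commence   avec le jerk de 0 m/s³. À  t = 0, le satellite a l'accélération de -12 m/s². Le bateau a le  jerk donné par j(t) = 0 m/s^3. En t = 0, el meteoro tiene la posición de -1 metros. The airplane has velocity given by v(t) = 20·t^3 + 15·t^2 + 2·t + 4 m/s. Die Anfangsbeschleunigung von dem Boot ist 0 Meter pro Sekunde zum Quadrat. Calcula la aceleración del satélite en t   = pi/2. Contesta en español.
Partiendo de la sacudida j(t) = 24·sin(2·t), tomamos 1 antiderivada. La integral de la sacudida es la aceleración. Usando a(0) = -12, obtenemos a(t) = -12·cos(2·t). Tenemos la aceleración a(t) = -12·cos(2·t). Sustituyendo t = pi/2: a(pi/2) = 12.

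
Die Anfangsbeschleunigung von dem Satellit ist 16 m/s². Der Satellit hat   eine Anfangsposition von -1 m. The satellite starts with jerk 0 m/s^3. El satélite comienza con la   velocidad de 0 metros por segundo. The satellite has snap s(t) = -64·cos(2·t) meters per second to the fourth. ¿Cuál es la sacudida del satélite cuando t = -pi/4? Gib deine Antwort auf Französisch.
Nous devons trouver l'intégrale de notre équation du snap s(t) = -64·cos(2·t) 1 fois. En prenant ∫s(t)dt et en appliquant j(0) = 0, nous trouvons j(t) = -32·sin(2·t). En utilisant j(t) = -32·sin(2·t) et en substituant t = -pi/4, nous trouvons j = 32.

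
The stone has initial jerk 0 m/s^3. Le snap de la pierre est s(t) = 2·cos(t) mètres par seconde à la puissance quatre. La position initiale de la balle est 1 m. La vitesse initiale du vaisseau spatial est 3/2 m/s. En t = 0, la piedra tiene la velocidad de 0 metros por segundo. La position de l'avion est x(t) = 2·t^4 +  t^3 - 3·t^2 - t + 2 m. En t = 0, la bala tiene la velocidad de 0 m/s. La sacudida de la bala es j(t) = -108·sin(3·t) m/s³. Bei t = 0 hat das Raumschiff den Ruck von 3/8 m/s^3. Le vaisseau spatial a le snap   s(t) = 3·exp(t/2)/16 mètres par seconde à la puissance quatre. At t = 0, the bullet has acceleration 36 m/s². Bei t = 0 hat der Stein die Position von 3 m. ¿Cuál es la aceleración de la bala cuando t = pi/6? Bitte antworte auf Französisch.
En partant du jerk j(t) = -108·sin(3·t), nous prenons 1 intégrale. La primitive du jerk est l'accélération. En utilisant a(0) = 36, nous obtenons a(t) = 36·cos(3·t). Nous avons l'accélération a(t) = 36·cos(3·t). En substituant t = pi/6: a(pi/6) = 0.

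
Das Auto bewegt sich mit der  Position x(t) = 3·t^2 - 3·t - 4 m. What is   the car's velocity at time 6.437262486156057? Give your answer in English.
To solve this, we need to take 1 derivative of our position equation x(t) = 3·t^2 - 3·t - 4. Taking d/dt of x(t), we find v(t) = 6·t - 3. From the given velocity equation v(t) = 6·t - 3, we substitute t = 6.437262486156057 to get v = 35.6235749169363.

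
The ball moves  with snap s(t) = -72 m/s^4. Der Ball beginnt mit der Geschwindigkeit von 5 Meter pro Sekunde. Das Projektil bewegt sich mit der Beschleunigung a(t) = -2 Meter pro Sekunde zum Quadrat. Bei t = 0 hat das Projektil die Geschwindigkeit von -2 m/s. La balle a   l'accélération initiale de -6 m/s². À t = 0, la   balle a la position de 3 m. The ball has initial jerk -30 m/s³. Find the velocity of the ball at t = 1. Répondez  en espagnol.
Necesitamos integrar nuestra ecuación del snap s(t) = -72 3 veces. Tomando ∫s(t)dt y aplicando j(0) = -30, encontramos j(t) = -72·t - 30. La antiderivada de la sacudida, con a(0) = -6, da la aceleración: a(t) = -36·t^2 - 30·t - 6. La integral de la aceleración es la velocidad. Usando v(0) = 5, obtenemos v(t) = -12·t^3 - 15·t^2 - 6·t + 5. De la ecuación de la velocidad v(t) = -12·t^3 - 15·t^2 - 6·t + 5, sustituimos t = 1 para obtener v = -28.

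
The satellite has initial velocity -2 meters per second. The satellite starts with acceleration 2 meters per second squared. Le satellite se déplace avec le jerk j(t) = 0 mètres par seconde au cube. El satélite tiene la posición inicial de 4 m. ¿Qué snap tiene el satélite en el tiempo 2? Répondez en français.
Nous devons dériver notre équation du jerk j(t) = 0 1 fois. En dérivant le jerk, nous obtenons le snap: s(t) = 0. Nous avons le snap s(t) = 0. En substituant t = 2: s(2) = 0.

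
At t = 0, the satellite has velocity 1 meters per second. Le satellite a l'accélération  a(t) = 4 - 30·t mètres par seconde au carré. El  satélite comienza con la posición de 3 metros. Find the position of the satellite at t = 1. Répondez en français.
Nous devons trouver l'intégrale de notre équation de l'accélération a(t) = 4 - 30·t 2 fois. En prenant ∫a(t)dt et en appliquant v(0) = 1, nous trouvons v(t) = -15·t^2 + 4·t + 1. L'intégrale de la vitesse est la position. En utilisant x(0) = 3, nous obtenons x(t) = -5·t^3 + 2·t^2 + t + 3. En utilisant x(t) = -5·t^3 + 2·t^2 + t + 3 et en substituant t = 1, nous trouvons x = 1.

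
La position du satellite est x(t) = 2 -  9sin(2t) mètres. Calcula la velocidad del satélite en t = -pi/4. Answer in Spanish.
Debemos derivar nuestra ecuación de la posición x(t) = 2 - 9·sin(2·t) 1 vez. Tomando d/dt de x(t), encontramos v(t) = -18·cos(2·t). De la ecuación de la velocidad v(t) = -18·cos(2·t), sustituimos t = -pi/4 para obtener v = 0.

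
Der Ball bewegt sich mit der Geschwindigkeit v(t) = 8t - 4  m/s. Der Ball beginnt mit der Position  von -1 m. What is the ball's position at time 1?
Starting from velocity v(t) = 8·t - 4, we take 1 integral. Taking ∫v(t)dt and applying x(0) = -1, we find x(t) = 4·t^2 - 4·t - 1. Using x(t) = 4·t^2 - 4·t - 1 and substituting t = 1, we find x = -1.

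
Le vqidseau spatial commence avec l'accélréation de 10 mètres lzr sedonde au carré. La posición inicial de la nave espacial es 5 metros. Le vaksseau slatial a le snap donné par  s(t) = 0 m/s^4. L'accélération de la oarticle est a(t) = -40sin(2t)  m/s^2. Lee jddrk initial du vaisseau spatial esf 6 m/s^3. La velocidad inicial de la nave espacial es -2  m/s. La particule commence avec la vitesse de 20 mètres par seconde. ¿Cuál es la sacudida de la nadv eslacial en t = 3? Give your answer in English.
To solve this, we need to take 1 antiderivative of our snap equation s(t) = 0. Integrating snap and using the initial condition j(0) = 6, we get j(t) = 6. Using j(t) = 6 and substituting t = 3, we find j = 6.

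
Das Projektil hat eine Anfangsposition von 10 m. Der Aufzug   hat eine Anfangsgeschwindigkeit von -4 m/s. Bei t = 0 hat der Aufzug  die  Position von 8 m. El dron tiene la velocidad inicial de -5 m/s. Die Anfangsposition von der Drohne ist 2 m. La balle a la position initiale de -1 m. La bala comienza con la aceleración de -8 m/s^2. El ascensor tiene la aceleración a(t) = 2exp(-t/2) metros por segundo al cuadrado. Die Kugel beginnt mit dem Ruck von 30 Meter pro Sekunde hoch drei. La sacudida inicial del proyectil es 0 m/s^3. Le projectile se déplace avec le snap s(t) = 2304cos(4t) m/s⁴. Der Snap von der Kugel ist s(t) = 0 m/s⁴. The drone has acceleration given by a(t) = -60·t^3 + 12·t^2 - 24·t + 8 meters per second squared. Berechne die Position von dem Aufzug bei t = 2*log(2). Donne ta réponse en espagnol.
Partiendo de la aceleración a(t) = 2·exp(-t/2), tomamos 2 antiderivadas. Integrando la aceleración y usando la condición inicial v(0) = -4, obtenemos v(t) = -4·exp(-t/2). La integral de la velocidad, con x(0) = 8, da la posición: x(t) = 8·exp(-t/2). Tenemos la posición x(t) = 8·exp(-t/2). Sustituyendo t = 2*log(2): x(2*log(2)) = 4.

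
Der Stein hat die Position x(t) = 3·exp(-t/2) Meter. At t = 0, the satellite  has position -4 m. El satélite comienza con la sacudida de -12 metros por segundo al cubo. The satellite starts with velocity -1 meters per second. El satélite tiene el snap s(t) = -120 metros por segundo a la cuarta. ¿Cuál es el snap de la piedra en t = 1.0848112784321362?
Para resolver esto, necesitamos tomar 4 derivadas de nuestra ecuación de la posición x(t) = 3·exp(-t/2). La derivada de la posición da la velocidad: v(t) = -3·exp(-t/2)/2. Derivando la velocidad, obtenemos la aceleración: a(t) = 3·exp(-t/2)/4. Derivando la aceleración, obtenemos la sacudida: j(t) = -3·exp(-t/2)/8. Tomando d/dt de j(t), encontramos s(t) = 3·exp(-t/2)/16. Tenemos el snap s(t) = 3·exp(-t/2)/16. Sustituyendo t = 1.0848112784321362: s(1.0848112784321362) = 0.109002760347164.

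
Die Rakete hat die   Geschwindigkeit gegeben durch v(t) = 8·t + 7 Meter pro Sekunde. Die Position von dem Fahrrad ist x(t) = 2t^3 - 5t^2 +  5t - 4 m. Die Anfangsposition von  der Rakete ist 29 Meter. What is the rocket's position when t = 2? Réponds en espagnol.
Necesitamos integrar nuestra ecuación de la velocidad v(t) = 8·t + 7 1 vez. Tomando ∫v(t)dt y aplicando x(0) = 29, encontramos x(t) = 4·t^2 + 7·t + 29. De la ecuación de la posición x(t) = 4·t^2 + 7·t + 29, sustituimos t = 2 para obtener x = 59.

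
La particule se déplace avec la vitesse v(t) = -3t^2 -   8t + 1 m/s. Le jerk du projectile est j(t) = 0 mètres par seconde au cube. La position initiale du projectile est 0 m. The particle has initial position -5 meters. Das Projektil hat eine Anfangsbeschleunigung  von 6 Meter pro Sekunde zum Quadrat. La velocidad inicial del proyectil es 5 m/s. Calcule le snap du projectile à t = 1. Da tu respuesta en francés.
Pour résoudre ceci, nous devons prendre 1 dérivée de notre équation du jerk j(t) = 0. En prenant d/dt de j(t), nous trouvons s(t) = 0. De l'équation du snap s(t) = 0, nous substituons t = 1 pour obtenir s = 0.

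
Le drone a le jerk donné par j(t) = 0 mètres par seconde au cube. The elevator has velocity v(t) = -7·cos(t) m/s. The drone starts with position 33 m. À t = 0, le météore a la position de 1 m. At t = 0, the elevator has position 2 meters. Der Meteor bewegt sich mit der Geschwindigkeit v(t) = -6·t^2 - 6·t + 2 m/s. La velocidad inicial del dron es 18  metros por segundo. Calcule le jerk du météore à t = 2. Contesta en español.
Para resolver esto, necesitamos tomar 2 derivadas de nuestra ecuación de la velocidad v(t) = -6·t^2 - 6·t + 2. La derivada de la velocidad da la aceleración: a(t) = -12·t - 6. Tomando d/dt de a(t), encontramos j(t) = -12. Tenemos la sacudida j(t) = -12. Sustituyendo t = 2: j(2) = -12.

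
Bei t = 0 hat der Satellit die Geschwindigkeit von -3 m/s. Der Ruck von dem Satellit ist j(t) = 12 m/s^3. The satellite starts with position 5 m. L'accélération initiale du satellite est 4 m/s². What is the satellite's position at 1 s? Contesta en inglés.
We must find the antiderivative of our jerk equation j(t) = 12 3 times. Integrating jerk and using the initial condition a(0) = 4, we get a(t) = 12·t + 4. The antiderivative of acceleration, with v(0) = -3, gives velocity: v(t) = 6·t^2 + 4·t - 3. The antiderivative of velocity is position. Using x(0) = 5, we get x(t) = 2·t^3 + 2·t^2 - 3·t + 5. From the given position equation x(t) = 2·t^3 + 2·t^2 - 3·t + 5, we substitute t = 1 to get x = 6.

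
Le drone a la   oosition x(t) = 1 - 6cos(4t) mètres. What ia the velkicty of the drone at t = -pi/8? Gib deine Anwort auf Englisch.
To solve this, we need to take 1 derivative of our position equation x(t) = 1 - 6·cos(4·t). Taking d/dt of x(t), we find v(t) = 24·sin(4·t). Using v(t) = 24·sin(4·t) and substituting t = -pi/8, we find v = -24.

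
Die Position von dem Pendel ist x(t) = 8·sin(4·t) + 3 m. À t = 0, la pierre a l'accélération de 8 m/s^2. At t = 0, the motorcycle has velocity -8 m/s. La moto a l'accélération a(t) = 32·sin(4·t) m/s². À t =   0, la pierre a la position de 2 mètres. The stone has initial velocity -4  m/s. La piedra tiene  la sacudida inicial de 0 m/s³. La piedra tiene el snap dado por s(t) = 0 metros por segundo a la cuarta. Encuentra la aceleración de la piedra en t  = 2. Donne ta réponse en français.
Nous devons trouver la primitive de notre équation du snap s(t) = 0 2 fois. En prenant ∫s(t)dt et en appliquant j(0) = 0, nous trouvons j(t) = 0. La primitive du jerk est l'accélération. En utilisant a(0) = 8, nous obtenons a(t) = 8. Nous avons l'accélération a(t) = 8. En substituant t = 2: a(2) = 8.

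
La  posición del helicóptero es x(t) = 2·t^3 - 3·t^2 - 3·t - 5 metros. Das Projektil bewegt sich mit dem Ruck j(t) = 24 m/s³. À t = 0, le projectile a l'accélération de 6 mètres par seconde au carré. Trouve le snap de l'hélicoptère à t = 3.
Pour résoudre ceci, nous devons prendre 4 dérivées de notre équation de la position x(t) = 2·t^3 - 3·t^2 - 3·t - 5. La dérivée de la position donne la vitesse: v(t) = 6·t^2 - 6·t - 3. En prenant d/dt de v(t), nous trouvons a(t) = 12·t - 6. En prenant d/dt de a(t), nous trouvons j(t) = 12. En dérivant le jerk, nous obtenons le snap: s(t) = 0. En utilisant s(t) = 0 et en substituant t = 3, nous trouvons s = 0.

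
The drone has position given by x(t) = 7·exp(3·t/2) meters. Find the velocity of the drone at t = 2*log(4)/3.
To solve this, we need to take 1 derivative of our position equation x(t) = 7·exp(3·t/2). The derivative of position gives velocity: v(t) = 21·exp(3·t/2)/2. Using v(t) = 21·exp(3·t/2)/2 and substituting t = 2*log(4)/3, we find v = 42.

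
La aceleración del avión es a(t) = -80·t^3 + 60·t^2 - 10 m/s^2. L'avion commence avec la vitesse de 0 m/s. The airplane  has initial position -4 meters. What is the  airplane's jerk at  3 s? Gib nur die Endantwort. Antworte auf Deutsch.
Die Antwort ist -1800.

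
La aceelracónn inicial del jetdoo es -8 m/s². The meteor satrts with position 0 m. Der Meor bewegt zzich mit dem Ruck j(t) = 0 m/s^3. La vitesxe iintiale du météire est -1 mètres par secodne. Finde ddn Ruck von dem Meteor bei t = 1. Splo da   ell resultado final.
Bei t = 1, j = 0.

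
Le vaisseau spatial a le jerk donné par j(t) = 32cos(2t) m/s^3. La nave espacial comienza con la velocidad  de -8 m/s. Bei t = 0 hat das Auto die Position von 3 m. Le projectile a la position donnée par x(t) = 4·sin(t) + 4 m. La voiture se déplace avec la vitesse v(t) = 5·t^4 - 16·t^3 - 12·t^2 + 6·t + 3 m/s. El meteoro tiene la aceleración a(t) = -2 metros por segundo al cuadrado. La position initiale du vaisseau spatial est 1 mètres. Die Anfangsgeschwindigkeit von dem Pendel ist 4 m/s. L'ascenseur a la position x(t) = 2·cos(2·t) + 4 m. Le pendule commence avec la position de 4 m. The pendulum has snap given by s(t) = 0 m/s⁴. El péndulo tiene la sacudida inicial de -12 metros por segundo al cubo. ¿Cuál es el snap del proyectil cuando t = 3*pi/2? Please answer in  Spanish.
Partiendo de la posición x(t) = 4·sin(t) + 4, tomamos 4 derivadas. Tomando d/dt de x(t), encontramos v(t) = 4·cos(t). Derivando la velocidad, obtenemos la aceleración: a(t) = -4·sin(t). Tomando d/dt de a(t), encontramos j(t) = -4·cos(t). La derivada de la sacudida da el snap: s(t) = 4·sin(t). Usando s(t) = 4·sin(t) y sustituyendo t = 3*pi/2, encontramos s = -4.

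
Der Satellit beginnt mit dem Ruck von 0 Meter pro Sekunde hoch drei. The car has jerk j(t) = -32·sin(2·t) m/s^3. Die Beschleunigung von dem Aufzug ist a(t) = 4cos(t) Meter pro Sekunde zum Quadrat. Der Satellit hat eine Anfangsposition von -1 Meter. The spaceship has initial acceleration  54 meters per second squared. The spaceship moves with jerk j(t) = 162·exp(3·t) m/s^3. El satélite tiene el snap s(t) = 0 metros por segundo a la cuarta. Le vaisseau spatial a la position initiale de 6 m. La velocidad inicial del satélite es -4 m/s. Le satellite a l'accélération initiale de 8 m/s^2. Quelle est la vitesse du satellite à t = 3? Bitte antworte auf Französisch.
En partant du snap s(t) = 0, nous prenons 3 primitives. En prenant ∫s(t)dt et en appliquant j(0) = 0, nous trouvons j(t) = 0. La primitive du jerk est l'accélération. En utilisant a(0) = 8, nous obtenons a(t) = 8. En intégrant l'accélération et en utilisant la condition initiale v(0) = -4, nous obtenons v(t) = 8·t - 4. De l'équation de la vitesse v(t) = 8·t - 4, nous substituons t = 3 pour obtenir v = 20.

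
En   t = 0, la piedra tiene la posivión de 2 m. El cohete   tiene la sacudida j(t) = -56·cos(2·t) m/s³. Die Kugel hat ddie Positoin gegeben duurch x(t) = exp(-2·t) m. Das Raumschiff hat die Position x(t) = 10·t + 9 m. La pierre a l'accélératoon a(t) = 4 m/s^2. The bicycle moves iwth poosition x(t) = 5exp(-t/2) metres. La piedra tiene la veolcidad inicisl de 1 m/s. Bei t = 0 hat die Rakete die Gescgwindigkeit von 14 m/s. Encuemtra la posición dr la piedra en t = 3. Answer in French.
Pour résoudre ceci, nous devons prendre 2 primitives de notre équation de l'accélération a(t) = 4. En prenant ∫a(t)dt et en appliquant v(0) = 1, nous trouvons v(t) = 4·t + 1. En intégrant la vitesse et en utilisant la condition initiale x(0) = 2, nous obtenons x(t) = 2·t^2 + t + 2. De l'équation de la position x(t) = 2·t^2 + t + 2, nous substituons t = 3 pour obtenir x = 23.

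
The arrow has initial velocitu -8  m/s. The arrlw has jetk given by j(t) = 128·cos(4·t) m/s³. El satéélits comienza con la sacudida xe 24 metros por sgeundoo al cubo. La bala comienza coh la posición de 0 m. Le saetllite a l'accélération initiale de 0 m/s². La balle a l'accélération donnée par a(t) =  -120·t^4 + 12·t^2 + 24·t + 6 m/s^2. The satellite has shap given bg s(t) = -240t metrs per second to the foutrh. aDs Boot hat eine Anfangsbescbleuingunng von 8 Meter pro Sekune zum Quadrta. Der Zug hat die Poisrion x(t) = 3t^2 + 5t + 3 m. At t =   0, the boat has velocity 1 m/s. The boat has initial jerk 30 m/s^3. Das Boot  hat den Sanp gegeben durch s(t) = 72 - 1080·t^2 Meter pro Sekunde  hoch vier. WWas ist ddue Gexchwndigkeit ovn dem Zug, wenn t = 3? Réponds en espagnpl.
Debemos derivar nuestra ecuación de la posición x(t) = 3·t^2 + 5·t + 3 1 vez. Derivando la posición, obtenemos la velocidad: v(t) = 6·t + 5. De la ecuación de la velocidad v(t) = 6·t + 5, sustituimos t = 3 para obtener v = 23.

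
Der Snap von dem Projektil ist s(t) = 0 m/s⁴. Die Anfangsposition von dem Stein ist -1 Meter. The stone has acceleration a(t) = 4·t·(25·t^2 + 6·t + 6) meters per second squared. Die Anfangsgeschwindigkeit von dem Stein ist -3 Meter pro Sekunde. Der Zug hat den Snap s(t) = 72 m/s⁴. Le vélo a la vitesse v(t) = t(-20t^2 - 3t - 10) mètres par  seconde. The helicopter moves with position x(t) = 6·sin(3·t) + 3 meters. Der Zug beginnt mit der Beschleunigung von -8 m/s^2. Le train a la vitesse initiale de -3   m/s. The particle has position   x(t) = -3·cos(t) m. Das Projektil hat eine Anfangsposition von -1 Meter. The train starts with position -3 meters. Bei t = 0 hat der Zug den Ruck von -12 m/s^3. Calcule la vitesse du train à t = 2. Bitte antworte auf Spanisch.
Necesitamos integrar nuestra ecuación del snap s(t) = 72 3 veces. Integrando el snap y usando la condición inicial j(0) = -12, obtenemos j(t) = 72·t - 12. La integral de la sacudida es la aceleración. Usando a(0) = -8, obtenemos a(t) = 36·t^2 - 12·t - 8. La integral de la aceleración, con v(0) = -3, da la velocidad: v(t) = 12·t^3 - 6·t^2 - 8·t - 3. Usando v(t) = 12·t^3 - 6·t^2 - 8·t - 3 y sustituyendo t = 2, encontramos v = 53.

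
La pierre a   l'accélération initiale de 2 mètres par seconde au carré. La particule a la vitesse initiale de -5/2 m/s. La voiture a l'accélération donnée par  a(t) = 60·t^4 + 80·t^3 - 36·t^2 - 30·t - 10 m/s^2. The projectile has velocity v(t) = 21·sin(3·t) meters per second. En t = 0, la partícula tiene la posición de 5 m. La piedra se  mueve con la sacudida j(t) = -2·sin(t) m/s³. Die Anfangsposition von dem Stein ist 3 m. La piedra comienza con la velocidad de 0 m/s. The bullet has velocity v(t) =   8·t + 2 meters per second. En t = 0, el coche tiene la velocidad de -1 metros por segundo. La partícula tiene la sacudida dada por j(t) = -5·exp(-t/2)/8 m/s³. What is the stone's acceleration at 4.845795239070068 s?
Starting from jerk j(t) = -2·sin(t), we take 1 integral. The integral of jerk, with a(0) = 2, gives acceleration: a(t) = 2·cos(t). From the given acceleration equation a(t) = 2·cos(t), we substitute t = 4.845795239070068 to get a = 0.266021800710434.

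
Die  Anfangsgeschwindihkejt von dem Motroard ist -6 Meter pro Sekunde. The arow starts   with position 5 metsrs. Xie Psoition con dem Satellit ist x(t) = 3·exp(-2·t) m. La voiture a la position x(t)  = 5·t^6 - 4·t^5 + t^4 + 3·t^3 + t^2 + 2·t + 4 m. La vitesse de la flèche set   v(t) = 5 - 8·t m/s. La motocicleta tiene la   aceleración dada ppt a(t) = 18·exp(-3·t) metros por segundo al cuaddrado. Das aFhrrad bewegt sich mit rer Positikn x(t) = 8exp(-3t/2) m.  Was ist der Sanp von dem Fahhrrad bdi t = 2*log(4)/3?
Ausgehend von der Position x(t) = 8·exp(-3·t/2), nehmen wir 4 Ableitungen. Mit d/dt von x(t) finden wir v(t) = -12·exp(-3·t/2). Die Ableitung von der Geschwindigkeit ergibt die Beschleunigung: a(t) = 18·exp(-3·t/2). Mit d/dt von a(t) finden wir j(t) = -27·exp(-3·t/2). Die Ableitung von dem Ruck ergibt den Snap: s(t) = 81·exp(-3·t/2)/2. Mit s(t) = 81·exp(-3·t/2)/2 und Einsetzen von t = 2*log(4)/3, finden wir s = 81/8.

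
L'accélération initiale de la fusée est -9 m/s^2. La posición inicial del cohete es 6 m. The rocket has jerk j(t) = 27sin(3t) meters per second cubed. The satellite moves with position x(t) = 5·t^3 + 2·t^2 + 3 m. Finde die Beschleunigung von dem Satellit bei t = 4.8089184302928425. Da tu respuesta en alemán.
Wir müssen unsere Gleichung für die Position x(t) = 5·t^3 + 2·t^2 + 3 2-mal ableiten. Durch Ableiten von der Position erhalten wir die Geschwindigkeit: v(t) = 15·t^2 + 4·t. Durch Ableiten von der Geschwindigkeit erhalten wir die Beschleunigung: a(t) = 30·t + 4. Aus der Gleichung für die Beschleunigung a(t) = 30·t + 4, setzen wir t = 4.8089184302928425 ein und erhalten a = 148.267552908785.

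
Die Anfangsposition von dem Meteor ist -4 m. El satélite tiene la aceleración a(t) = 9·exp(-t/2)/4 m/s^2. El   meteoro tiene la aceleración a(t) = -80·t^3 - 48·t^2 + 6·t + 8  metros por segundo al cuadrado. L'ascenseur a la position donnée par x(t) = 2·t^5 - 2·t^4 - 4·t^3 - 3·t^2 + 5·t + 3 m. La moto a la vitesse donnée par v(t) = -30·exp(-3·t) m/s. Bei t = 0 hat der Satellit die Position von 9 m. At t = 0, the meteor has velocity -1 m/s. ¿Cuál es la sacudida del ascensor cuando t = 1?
Para resolver esto, necesitamos tomar 3 derivadas de nuestra ecuación de la posición x(t) = 2·t^5 - 2·t^4 - 4·t^3 - 3·t^2 + 5·t + 3. La derivada de la posición da la velocidad: v(t) = 10·t^4 - 8·t^3 - 12·t^2 - 6·t + 5. Tomando d/dt de v(t), encontramos a(t) = 40·t^3 - 24·t^2 - 24·t - 6. La derivada de la aceleración da la sacudida: j(t) = 120·t^2 - 48·t - 24. Usando j(t) = 120·t^2 - 48·t - 24 y sustituyendo t = 1, encontramos j = 48.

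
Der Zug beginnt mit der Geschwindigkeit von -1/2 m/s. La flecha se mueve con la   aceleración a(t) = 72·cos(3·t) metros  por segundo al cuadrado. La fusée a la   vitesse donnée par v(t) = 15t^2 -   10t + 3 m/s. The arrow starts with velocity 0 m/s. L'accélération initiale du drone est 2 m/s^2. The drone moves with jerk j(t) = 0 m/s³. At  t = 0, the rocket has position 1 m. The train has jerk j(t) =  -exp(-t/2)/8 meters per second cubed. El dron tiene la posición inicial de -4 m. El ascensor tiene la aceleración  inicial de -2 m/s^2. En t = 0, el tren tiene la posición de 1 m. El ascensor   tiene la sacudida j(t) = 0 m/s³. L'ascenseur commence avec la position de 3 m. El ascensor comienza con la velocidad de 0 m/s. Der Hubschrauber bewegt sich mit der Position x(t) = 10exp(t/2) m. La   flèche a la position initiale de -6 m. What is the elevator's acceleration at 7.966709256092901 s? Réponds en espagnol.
Partiendo de la sacudida j(t) = 0, tomamos 1 antiderivada. La integral de la sacudida es la aceleración. Usando a(0) = -2, obtenemos a(t) = -2. De la ecuación de la aceleración a(t) = -2, sustituimos t = 7.966709256092901 para obtener a = -2.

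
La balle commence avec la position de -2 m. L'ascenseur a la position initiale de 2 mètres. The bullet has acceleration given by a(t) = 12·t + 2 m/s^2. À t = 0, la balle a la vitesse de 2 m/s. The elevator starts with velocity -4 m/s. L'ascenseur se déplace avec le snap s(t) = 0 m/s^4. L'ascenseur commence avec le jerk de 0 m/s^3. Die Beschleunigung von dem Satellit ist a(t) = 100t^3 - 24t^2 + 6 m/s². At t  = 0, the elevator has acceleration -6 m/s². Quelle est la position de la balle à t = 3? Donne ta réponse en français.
Nous devons intégrer notre équation de l'accélération a(t) = 12·t + 2 2 fois. La primitive de l'accélération, avec v(0) = 2, donne la vitesse: v(t) = 6·t^2 + 2·t + 2. La primitive de la vitesse est la position. En utilisant x(0) = -2, nous obtenons x(t) = 2·t^3 + t^2 + 2·t - 2. De l'équation de la position x(t) = 2·t^3 + t^2 + 2·t - 2, nous substituons t = 3 pour obtenir x = 67.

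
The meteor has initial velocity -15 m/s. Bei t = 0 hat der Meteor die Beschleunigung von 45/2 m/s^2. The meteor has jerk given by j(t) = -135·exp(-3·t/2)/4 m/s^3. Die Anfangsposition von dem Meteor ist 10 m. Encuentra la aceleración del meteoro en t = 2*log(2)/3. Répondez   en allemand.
Ausgehend von dem Ruck j(t) = -135·exp(-3·t/2)/4, nehmen wir 1 Stammfunktion. Durch Integration von dem Ruck und Verwendung der Anfangsbedingung a(0) = 45/2, erhalten wir a(t) = 45·exp(-3·t/2)/2. Aus der Gleichung für die Beschleunigung a(t) = 45·exp(-3·t/2)/2, setzen wir t = 2*log(2)/3 ein und erhalten a = 45/4.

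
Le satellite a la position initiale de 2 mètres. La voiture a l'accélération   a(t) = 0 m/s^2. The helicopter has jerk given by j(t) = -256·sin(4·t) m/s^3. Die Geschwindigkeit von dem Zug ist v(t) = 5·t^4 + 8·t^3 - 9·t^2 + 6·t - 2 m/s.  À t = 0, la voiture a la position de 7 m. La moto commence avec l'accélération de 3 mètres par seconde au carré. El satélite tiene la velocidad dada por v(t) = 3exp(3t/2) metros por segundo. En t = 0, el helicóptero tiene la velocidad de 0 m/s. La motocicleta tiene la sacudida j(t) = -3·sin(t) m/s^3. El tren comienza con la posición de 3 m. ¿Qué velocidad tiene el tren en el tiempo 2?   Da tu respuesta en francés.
Nous avons la vitesse v(t) = 5·t^4 + 8·t^3 - 9·t^2 + 6·t - 2. En substituant t = 2: v(2) = 118.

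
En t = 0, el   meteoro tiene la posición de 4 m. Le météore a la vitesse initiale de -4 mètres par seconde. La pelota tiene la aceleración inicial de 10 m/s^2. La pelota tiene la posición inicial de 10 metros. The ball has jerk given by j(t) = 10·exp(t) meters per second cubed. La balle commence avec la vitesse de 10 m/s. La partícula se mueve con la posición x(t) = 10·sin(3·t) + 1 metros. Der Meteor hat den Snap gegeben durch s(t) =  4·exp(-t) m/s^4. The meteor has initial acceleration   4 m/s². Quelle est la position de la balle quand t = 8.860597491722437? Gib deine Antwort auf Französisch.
En partant du jerk j(t) = 10·exp(t), nous prenons 3 primitives. La primitive du jerk, avec a(0) = 10, donne l'accélération: a(t) = 10·exp(t). L'intégrale de l'accélération est la vitesse. En utilisant v(0) = 10, nous obtenons v(t) = 10·exp(t). En prenant ∫v(t)dt et en appliquant x(0) = 10, nous trouvons x(t) = 10·exp(t). Nous avons la position x(t) = 10·exp(t). En substituant t = 8.860597491722437: x(8.860597491722437) = 70486.9302237191.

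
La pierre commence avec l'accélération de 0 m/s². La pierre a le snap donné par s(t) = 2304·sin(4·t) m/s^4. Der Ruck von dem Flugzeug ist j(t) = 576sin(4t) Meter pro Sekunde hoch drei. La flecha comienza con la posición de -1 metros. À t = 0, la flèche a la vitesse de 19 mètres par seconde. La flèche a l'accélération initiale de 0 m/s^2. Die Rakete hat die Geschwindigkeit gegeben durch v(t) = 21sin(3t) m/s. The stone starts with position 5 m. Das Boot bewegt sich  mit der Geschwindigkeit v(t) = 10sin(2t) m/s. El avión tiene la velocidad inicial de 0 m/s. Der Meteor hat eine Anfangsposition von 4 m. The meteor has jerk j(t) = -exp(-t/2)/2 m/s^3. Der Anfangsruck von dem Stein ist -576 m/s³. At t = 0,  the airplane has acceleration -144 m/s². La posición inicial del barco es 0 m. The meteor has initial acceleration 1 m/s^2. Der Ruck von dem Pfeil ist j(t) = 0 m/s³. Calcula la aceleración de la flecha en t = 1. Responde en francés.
En partant du jerk j(t) = 0, nous prenons 1 intégrale. En prenant ∫j(t)dt et en appliquant a(0) = 0, nous trouvons a(t) = 0. Nous avons l'accélération a(t) = 0. En substituant t = 1: a(1) = 0.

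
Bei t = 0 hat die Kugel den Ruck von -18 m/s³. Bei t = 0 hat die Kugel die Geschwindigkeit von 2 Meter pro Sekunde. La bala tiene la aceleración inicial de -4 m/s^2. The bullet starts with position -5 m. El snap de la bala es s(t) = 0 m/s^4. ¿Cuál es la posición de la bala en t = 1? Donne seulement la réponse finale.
En t = 1, x = -8.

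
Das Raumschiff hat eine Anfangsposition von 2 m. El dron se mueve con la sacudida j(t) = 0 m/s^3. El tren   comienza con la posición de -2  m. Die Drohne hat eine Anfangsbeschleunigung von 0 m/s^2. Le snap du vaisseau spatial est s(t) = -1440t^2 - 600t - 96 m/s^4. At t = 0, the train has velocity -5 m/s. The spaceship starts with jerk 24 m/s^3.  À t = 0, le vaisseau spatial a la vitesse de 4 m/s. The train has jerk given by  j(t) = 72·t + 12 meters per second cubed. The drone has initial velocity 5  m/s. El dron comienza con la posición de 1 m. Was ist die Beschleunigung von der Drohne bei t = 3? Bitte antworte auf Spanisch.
Partiendo de la sacudida j(t) = 0, tomamos 1 antiderivada. La antiderivada de la sacudida es la aceleración. Usando a(0) = 0, obtenemos a(t) = 0. Usando a(t) = 0 y sustituyendo t = 3, encontramos a = 0.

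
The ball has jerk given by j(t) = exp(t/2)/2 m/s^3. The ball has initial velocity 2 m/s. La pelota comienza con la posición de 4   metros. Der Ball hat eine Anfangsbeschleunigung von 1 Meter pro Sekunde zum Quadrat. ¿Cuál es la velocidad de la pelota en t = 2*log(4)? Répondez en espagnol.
Debemos encontrar la antiderivada de nuestra ecuación de la sacudida j(t) = exp(t/2)/2 2 veces. Integrando la sacudida y usando la condición inicial a(0) = 1, obtenemos a(t) = exp(t/2). La integral de la aceleración, con v(0) = 2, da la velocidad: v(t) = 2·exp(t/2). Tenemos la velocidad v(t) = 2·exp(t/2). Sustituyendo t = 2*log(4): v(2*log(4)) = 8.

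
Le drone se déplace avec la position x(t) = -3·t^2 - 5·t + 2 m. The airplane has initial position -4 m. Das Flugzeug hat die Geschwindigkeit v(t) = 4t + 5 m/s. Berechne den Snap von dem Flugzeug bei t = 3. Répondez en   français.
Pour résoudre ceci, nous devons prendre 3 dérivées de notre équation de la vitesse v(t) = 4·t + 5. En dérivant la vitesse, nous obtenons l'accélération: a(t) = 4. En prenant d/dt de a(t), nous trouvons j(t) = 0. En dérivant le jerk, nous obtenons le snap: s(t) = 0. Nous avons le snap s(t) = 0. En substituant t = 3: s(3) = 0.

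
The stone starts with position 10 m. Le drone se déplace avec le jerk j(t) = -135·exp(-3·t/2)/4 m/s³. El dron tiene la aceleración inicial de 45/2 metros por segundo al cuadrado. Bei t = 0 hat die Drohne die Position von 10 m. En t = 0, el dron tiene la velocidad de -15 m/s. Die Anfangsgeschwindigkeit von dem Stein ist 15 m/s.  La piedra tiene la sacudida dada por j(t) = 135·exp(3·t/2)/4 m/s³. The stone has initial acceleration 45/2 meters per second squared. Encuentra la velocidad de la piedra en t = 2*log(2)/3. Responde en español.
Partiendo de la sacudida j(t) = 135·exp(3·t/2)/4, tomamos 2 integrales. Integrando la sacudida y usando la condición inicial a(0) = 45/2, obtenemos a(t) = 45·exp(3·t/2)/2. Tomando ∫a(t)dt y aplicando v(0) = 15, encontramos v(t) = 15·exp(3·t/2). De la ecuación de la velocidad v(t) = 15·exp(3·t/2), sustituimos t = 2*log(2)/3 para obtener v = 30.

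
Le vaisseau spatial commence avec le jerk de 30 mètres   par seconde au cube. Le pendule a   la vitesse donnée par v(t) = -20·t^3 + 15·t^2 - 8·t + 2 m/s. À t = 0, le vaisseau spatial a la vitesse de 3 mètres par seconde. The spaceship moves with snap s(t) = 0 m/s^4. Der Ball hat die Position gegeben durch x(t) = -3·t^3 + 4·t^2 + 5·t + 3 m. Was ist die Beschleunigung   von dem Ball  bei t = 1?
Wir müssen unsere Gleichung für die Position x(t) = -3·t^3 + 4·t^2 + 5·t + 3 2-mal ableiten. Die Ableitung von der Position ergibt die Geschwindigkeit: v(t) = -9·t^2 + 8·t + 5. Durch Ableiten von der Geschwindigkeit erhalten wir die Beschleunigung: a(t) = 8 - 18·t. Aus der Gleichung für die Beschleunigung a(t) = 8 - 18·t, setzen wir t = 1 ein und erhalten a = -10.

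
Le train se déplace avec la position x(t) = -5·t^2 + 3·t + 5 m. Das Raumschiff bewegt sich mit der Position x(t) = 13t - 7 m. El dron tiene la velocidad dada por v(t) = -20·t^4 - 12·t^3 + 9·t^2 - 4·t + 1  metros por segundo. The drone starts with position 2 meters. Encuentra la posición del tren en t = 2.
Tenemos la posición x(t) = -5·t^2 + 3·t + 5. Sustituyendo t = 2: x(2) = -9.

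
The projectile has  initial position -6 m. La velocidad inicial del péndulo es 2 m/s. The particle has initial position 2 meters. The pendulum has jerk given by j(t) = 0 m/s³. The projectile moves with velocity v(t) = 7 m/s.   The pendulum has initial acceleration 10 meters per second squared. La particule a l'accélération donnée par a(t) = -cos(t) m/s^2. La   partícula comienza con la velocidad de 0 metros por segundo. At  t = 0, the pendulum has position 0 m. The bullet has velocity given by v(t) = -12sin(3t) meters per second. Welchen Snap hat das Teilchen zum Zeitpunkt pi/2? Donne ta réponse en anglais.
Starting from acceleration a(t) = -cos(t), we take 2 derivatives. Differentiating acceleration, we get jerk: j(t) = sin(t). The derivative of jerk gives snap: s(t) = cos(t). We have snap s(t) = cos(t). Substituting t = pi/2: s(pi/2) = 0.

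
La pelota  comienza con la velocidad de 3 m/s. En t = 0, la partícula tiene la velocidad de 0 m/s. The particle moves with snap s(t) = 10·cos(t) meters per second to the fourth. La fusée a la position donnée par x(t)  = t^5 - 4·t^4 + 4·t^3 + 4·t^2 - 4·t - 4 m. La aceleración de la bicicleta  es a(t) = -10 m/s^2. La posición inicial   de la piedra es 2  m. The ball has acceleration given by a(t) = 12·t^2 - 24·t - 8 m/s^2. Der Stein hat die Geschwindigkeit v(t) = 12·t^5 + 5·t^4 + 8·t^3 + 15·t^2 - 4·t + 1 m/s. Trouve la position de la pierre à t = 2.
Nous devons intégrer notre équation de la vitesse v(t) = 12·t^5 + 5·t^4 + 8·t^3 + 15·t^2 - 4·t + 1 1 fois. La primitive de la vitesse, avec x(0) = 2, donne la position: x(t) = 2·t^6 + t^5 + 2·t^4 + 5·t^3 - 2·t^2 + t + 2. De l'équation de la position x(t) = 2·t^6 + t^5 + 2·t^4 + 5·t^3 - 2·t^2 + t + 2, nous substituons t = 2 pour obtenir x = 228.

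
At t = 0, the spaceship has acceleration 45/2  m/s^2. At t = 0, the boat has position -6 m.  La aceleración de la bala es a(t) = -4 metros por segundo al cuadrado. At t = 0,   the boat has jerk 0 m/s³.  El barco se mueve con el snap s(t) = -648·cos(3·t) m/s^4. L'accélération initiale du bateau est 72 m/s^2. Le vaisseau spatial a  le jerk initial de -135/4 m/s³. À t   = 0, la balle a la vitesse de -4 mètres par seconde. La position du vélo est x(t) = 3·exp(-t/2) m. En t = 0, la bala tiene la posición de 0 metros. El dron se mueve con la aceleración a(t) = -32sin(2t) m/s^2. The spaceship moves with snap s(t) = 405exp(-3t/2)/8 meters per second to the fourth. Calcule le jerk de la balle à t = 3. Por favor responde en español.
Para resolver esto, necesitamos tomar 1 derivada de nuestra ecuación de la aceleración a(t) = -4. Derivando la aceleración, obtenemos la sacudida: j(t) = 0. Tenemos la sacudida j(t) = 0. Sustituyendo t = 3: j(3) = 0.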